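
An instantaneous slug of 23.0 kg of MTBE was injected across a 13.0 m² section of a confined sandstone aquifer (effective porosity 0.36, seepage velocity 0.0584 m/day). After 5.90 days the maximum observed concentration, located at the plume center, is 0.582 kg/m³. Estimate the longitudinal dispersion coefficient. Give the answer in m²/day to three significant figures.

At the plume center C_max = M/(n_e·A·√(4πDt)), so D = M²/(4πt·(n_e·A·C_max)²).
n_e·A·C_max = 0.36 × 13.0 × 0.582 = 2.724 kg/m.
D = 23.0²/(4π × 5.90 × 2.724²) = 0.962 m²/day.

0.962 m²/day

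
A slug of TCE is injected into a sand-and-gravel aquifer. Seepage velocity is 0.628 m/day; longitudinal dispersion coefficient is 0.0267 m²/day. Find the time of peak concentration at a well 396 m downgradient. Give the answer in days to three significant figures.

631 days

For the 1D instantaneous-source solution, setting ∂C/∂t = 0 at fixed x gives v²t² + 2Dt − x² = 0, so t = (√(D² + v²x²) − D)/v².
√(D² + v²x²) = √(0.0267² + 0.628² × 396²) = 248.7; v² = 0.394384.
t = (248.7 − 0.0267)/0.394384 = 631 days (vs. the pure-advection estimate x/v = 631 d).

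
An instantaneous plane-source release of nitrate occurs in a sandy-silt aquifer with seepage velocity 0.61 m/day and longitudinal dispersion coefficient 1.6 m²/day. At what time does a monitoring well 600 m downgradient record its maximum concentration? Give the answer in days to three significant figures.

979 days

For the 1D instantaneous-source solution, setting ∂C/∂t = 0 at fixed x gives v²t² + 2Dt − x² = 0, so t = (√(D² + v²x²) − D)/v².
√(D² + v²x²) = √(1.6² + 0.61² × 600²) = 366.0; v² = 0.3721.
t = (366.0 − 1.6)/0.3721 = 979 days (vs. the pure-advection estimate x/v = 984 d).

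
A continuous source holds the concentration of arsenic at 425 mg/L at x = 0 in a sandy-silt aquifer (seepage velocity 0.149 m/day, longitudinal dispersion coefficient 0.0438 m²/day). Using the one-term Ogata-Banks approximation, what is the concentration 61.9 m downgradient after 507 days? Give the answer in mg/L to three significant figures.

For a continuous step input, C/C₀ ≈ ½·erfc((x−vt)/(2√(Dt))).
vt = 0.149 × 507 = 75.543 m and 2√(Dt) = 2√(0.0438 × 507) = 9.425 m.
Argument (x−vt)/(2√(Dt)) = (61.9 − 75.543)/9.425 = -1.448; ½·erfc(-1.448) = 0.9797.
C = 425 × 0.9797 = 416 mg/L.

416 mg/L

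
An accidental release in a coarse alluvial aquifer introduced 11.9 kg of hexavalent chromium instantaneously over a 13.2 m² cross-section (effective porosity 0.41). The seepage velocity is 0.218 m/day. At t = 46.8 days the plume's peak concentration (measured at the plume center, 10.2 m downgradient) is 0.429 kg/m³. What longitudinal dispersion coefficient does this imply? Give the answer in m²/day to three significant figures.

0.0447 m²/day

At the plume center C_max = M/(n_e·A·√(4πDt)), so D = M²/(4πt·(n_e·A·C_max)²).
n_e·A·C_max = 0.41 × 13.2 × 0.429 = 2.322 kg/m.
D = 11.9²/(4π × 46.8 × 2.322²) = 0.0447 m²/day.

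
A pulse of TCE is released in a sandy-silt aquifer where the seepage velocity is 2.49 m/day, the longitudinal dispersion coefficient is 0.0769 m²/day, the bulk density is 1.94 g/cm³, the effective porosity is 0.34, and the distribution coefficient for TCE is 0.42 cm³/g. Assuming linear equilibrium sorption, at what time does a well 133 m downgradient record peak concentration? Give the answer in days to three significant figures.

Retardation factor R = 1 + ρ_b·K_d/n = 1 + 1.94 × 0.42/0.34 = 3.396.
Sorption retards both mechanisms: v_R = v/R = 0.7332 m/day, D_R = D/R = 0.02264 m²/day.
Peak time from v_R²t² + 2D_R t − x² = 0: t = (√(D_R² + v_R²x²) − D_R)/v_R².
√(D_R² + v_R²x²) = √(0.02264² + 0.7332² × 133²) = 97.52; v_R² = 0.5376.
t = (97.52 − 0.02264)/0.5376 = 181 days.

181 days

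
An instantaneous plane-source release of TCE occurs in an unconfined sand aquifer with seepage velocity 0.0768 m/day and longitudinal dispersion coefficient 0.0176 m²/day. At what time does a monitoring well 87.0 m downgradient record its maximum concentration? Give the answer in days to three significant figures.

For the 1D instantaneous-source solution, setting ∂C/∂t = 0 at fixed x gives v²t² + 2Dt − x² = 0, so t = (√(D² + v²x²) − D)/v².
√(D² + v²x²) = √(0.0176² + 0.0768² × 87.0²) = 6.682; v² = 0.00589824.
t = (6.682 − 0.0176)/0.00589824 = 1130 days (vs. the pure-advection estimate x/v = 1130 d).

1130 days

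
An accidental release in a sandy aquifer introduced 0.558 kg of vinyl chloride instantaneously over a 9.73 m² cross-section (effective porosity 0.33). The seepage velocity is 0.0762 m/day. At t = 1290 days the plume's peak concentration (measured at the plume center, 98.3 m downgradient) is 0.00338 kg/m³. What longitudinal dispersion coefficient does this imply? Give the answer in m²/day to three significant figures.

0.163 m²/day

At the plume center C_max = M/(n_e·A·√(4πDt)), so D = M²/(4πt·(n_e·A·C_max)²).
n_e·A·C_max = 0.33 × 9.73 × 0.00338 = 0.01085 kg/m.
D = 0.558²/(4π × 1290 × 0.01085²) = 0.163 m²/day.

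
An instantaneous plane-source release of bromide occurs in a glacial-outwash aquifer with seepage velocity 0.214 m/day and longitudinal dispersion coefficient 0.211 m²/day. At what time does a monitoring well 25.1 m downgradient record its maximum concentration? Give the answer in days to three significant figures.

For the 1D instantaneous-source solution, setting ∂C/∂t = 0 at fixed x gives v²t² + 2Dt − x² = 0, so t = (√(D² + v²x²) − D)/v².
√(D² + v²x²) = √(0.211² + 0.214² × 25.1²) = 5.376; v² = 0.045796.
t = (5.376 − 0.211)/0.045796 = 113 days (vs. the pure-advection estimate x/v = 117 d).

113 days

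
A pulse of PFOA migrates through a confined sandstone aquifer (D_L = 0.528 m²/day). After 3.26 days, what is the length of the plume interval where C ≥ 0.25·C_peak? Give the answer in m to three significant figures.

6.18 m

The plume is Gaussian with σ = √(2Dt) = √(2 × 0.528 × 3.26) = 1.855 m.
C/C_peak = exp(−Δx²/(2σ²)) = 0.25 ⇒ Δx = σ·√(−2 ln 0.25) = 1.855 × 1.665 = 3.089 m.
Width = 2Δx = 6.18 m.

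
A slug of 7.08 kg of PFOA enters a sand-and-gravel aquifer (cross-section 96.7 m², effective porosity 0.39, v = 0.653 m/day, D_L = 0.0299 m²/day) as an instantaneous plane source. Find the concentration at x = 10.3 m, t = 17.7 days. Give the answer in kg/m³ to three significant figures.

0.0345 kg/m³

For an instantaneous plane source, C(x,t) = M/(n_e·A·√(4πDt)) · exp(−(x−vt)²/(4Dt)), with n_e·A the pore (flow) area.
Plume center vt = 0.653 × 17.7 = 11.5581 m, so the well at 10.3 m is 1.2581 m upgradient of the peak.
√(4πDt) = 2.579 m, giving peak height M/(n_e·A·√(4πDt)) = 7.08/(0.39 × 96.7 × 2.579) = 0.07279 kg/m³.
(x−vt)²/(4Dt) = (-1.2581)²/(4 × 0.0299 × 17.7) = 0.7477; exp(−0.7477) = 0.4735.
C = 0.07279 × 0.4735 = 0.0345 kg/m³.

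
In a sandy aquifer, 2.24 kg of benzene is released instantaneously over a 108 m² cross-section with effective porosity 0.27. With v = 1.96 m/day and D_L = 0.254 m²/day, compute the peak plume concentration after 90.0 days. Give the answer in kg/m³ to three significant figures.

The peak of an instantaneous 1D plume sits at x = vt; there the Gaussian factor is 1 and C_max = M/(n_e·A·√(4πDt)), where n_e·A is the pore area the mass is dissolved in.
√(4πDt) = √(4π × 0.254 × 90.0) = 16.95 m, so C_max = 2.24/(0.27 × 108 × 16.95) = 0.00453 kg/m³.

0.00453 kg/m³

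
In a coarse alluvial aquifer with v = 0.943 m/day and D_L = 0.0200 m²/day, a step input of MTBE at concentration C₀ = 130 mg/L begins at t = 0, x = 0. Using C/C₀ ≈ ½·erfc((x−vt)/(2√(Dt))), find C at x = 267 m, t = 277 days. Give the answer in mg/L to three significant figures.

5.33 mg/L

For a continuous step input, C/C₀ ≈ ½·erfc((x−vt)/(2√(Dt))).
vt = 0.943 × 277 = 261.211 m and 2√(Dt) = 2√(0.0200 × 277) = 4.707 m.
Argument (x−vt)/(2√(Dt)) = (267 − 261.211)/4.707 = 1.230; ½·erfc(1.230) = 0.04097.
C = 130 × 0.04097 = 5.33 mg/L.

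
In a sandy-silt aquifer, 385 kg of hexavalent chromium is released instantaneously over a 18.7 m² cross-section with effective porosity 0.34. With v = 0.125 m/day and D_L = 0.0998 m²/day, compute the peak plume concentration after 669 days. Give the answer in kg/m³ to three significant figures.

2.09 kg/m³

The peak of an instantaneous 1D plume sits at x = vt; there the Gaussian factor is 1 and C_max = M/(n_e·A·√(4πDt)), where n_e·A is the pore area the mass is dissolved in.
√(4πDt) = √(4π × 0.0998 × 669) = 28.97 m, so C_max = 385/(0.34 × 18.7 × 28.97) = 2.09 kg/m³.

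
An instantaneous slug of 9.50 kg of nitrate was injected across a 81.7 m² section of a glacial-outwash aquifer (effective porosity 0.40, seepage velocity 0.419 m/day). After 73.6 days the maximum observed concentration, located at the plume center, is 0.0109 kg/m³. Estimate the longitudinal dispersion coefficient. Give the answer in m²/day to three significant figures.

At the plume center C_max = M/(n_e·A·√(4πDt)), so D = M²/(4πt·(n_e·A·C_max)²).
n_e·A·C_max = 0.40 × 81.7 × 0.0109 = 0.3562 kg/m.
D = 9.50²/(4π × 73.6 × 0.3562²) = 0.769 m²/day.

0.769 m²/day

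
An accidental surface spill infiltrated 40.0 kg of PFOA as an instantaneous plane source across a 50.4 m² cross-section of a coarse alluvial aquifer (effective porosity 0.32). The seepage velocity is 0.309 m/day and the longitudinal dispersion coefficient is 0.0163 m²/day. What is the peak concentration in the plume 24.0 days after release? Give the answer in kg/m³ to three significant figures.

1.12 kg/m³

The peak of an instantaneous 1D plume sits at x = vt; there the Gaussian factor is 1 and C_max = M/(n_e·A·√(4πDt)), where n_e·A is the pore area the mass is dissolved in.
√(4πDt) = √(4π × 0.0163 × 24.0) = 2.217 m, so C_max = 40.0/(0.32 × 50.4 × 2.217) = 1.12 kg/m³.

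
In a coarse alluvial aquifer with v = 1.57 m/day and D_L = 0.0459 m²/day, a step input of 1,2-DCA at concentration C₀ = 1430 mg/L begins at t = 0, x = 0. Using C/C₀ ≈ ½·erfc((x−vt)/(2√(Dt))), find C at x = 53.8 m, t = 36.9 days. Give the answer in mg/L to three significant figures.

For a continuous step input, C/C₀ ≈ ½·erfc((x−vt)/(2√(Dt))).
vt = 1.57 × 36.9 = 57.933 m and 2√(Dt) = 2√(0.0459 × 36.9) = 2.603 m.
Argument (x−vt)/(2√(Dt)) = (53.8 − 57.933)/2.603 = -1.588; ½·erfc(-1.588) = 0.9876.
C = 1430 × 0.9876 = 1410 mg/L.

1410 mg/L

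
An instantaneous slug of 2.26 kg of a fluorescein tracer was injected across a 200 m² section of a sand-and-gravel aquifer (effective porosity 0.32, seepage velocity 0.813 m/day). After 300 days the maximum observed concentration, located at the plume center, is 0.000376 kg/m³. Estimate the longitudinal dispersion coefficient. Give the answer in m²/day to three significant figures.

At the plume center C_max = M/(n_e·A·√(4πDt)), so D = M²/(4πt·(n_e·A·C_max)²).
n_e·A·C_max = 0.32 × 200 × 0.000376 = 0.02406 kg/m.
D = 2.26²/(4π × 300 × 0.02406²) = 2.34 m²/day.

2.34 m²/day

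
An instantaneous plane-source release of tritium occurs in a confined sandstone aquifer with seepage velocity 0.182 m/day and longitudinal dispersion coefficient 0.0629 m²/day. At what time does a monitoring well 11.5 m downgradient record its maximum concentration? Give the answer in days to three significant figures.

61.3 days

For the 1D instantaneous-source solution, setting ∂C/∂t = 0 at fixed x gives v²t² + 2Dt − x² = 0, so t = (√(D² + v²x²) − D)/v².
√(D² + v²x²) = √(0.0629² + 0.182² × 11.5²) = 2.094; v² = 0.033124.
t = (2.094 − 0.0629)/0.033124 = 61.3 days (vs. the pure-advection estimate x/v = 63.2 d).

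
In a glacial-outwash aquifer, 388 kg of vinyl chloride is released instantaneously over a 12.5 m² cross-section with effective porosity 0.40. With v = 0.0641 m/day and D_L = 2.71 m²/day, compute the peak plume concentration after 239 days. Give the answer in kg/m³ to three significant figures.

The peak of an instantaneous 1D plume sits at x = vt; there the Gaussian factor is 1 and C_max = M/(n_e·A·√(4πDt)), where n_e·A is the pore area the mass is dissolved in.
√(4πDt) = √(4π × 2.71 × 239) = 90.22 m, so C_max = 388/(0.40 × 12.5 × 90.22) = 0.860 kg/m³.

0.860 kg/m³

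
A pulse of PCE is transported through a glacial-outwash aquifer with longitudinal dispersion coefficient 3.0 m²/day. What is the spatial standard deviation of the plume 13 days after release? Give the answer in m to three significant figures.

8.83 m

Dispersive spreading gives a Gaussian with σ² = 2Dt; advection only shifts the center.
σ = √(2 × 3.0 × 13) = 8.83 m.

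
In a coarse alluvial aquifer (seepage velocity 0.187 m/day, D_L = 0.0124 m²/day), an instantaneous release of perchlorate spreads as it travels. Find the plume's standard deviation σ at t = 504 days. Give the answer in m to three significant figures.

3.54 m

Dispersive spreading gives a Gaussian with σ² = 2Dt; advection only shifts the center.
σ = √(2 × 0.0124 × 504) = 3.54 m.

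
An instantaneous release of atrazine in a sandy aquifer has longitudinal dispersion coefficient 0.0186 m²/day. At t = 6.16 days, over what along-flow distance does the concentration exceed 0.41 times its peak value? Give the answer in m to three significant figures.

The plume is Gaussian with σ = √(2Dt) = √(2 × 0.0186 × 6.16) = 0.4787 m.
C/C_peak = exp(−Δx²/(2σ²)) = 0.41 ⇒ Δx = σ·√(−2 ln 0.41) = 0.4787 × 1.335 = 0.6391 m.
Width = 2Δx = 1.28 m.

1.28 m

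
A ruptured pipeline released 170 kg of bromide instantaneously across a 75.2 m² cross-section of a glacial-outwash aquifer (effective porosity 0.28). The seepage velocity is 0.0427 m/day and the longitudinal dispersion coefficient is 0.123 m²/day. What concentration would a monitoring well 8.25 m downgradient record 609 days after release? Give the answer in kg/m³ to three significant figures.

0.0919 kg/m³

For an instantaneous plane source, C(x,t) = M/(n_e·A·√(4πDt)) · exp(−(x−vt)²/(4Dt)), with n_e·A the pore (flow) area.
Plume center vt = 0.0427 × 609 = 26.0043 m, so the well at 8.25 m is 17.7543 m upgradient of the peak.
√(4πDt) = 30.68 m, giving peak height M/(n_e·A·√(4πDt)) = 170/(0.28 × 75.2 × 30.68) = 0.2632 kg/m³.
(x−vt)²/(4Dt) = (-17.7543)²/(4 × 0.123 × 609) = 1.052; exp(−1.052) = 0.3492.
C = 0.2632 × 0.3492 = 0.0919 kg/m³.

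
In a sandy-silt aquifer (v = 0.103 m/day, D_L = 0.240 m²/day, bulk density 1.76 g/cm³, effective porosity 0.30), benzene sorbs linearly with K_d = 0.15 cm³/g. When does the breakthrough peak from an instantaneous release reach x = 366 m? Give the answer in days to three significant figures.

6640 days

Retardation factor R = 1 + ρ_b·K_d/n = 1 + 1.76 × 0.15/0.30 = 1.880.
Sorption retards both mechanisms: v_R = v/R = 0.05479 m/day, D_R = D/R = 0.1277 m²/day.
Peak time from v_R²t² + 2D_R t − x² = 0: t = (√(D_R² + v_R²x²) − D_R)/v_R².
√(D_R² + v_R²x²) = √(0.1277² + 0.05479² × 366²) = 20.05; v_R² = 0.003002.
t = (20.05 − 0.1277)/0.003002 = 6640 days.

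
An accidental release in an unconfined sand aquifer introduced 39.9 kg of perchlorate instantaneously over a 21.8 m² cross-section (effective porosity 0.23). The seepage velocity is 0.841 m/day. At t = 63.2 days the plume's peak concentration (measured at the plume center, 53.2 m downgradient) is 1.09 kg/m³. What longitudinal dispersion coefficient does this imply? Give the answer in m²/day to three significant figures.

0.0671 m²/day

At the plume center C_max = M/(n_e·A·√(4πDt)), so D = M²/(4πt·(n_e·A·C_max)²).
n_e·A·C_max = 0.23 × 21.8 × 1.09 = 5.465 kg/m.
D = 39.9²/(4π × 63.2 × 5.465²) = 0.0671 m²/day.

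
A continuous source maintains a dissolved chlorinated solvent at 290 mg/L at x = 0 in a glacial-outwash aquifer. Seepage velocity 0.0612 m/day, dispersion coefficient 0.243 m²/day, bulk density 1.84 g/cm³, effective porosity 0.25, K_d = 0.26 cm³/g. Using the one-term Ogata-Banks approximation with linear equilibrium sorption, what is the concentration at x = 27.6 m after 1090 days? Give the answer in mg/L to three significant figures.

105 mg/L

Retardation factor R = 1 + ρ_b·K_d/n = 1 + 1.84 × 0.26/0.25 = 2.914.
Sorption retards both mechanisms: v_R = v/R = 0.02100 m/day, D_R = D/R = 0.08339 m²/day.
v_R·t = 0.02100 × 1090 = 22.89 m; 2√(D_R t) = 19.07 m; argument = (27.6 − 22.89)/19.07 = 0.2470.
C = C₀ × ½·erfc(0.2470) = 290 × 0.3634 = 105 mg/L.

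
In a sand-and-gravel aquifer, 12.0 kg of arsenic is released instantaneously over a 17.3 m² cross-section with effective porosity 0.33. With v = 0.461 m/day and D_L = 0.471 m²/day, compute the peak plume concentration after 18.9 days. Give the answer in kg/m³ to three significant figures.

0.199 kg/m³

The peak of an instantaneous 1D plume sits at x = vt; there the Gaussian factor is 1 and C_max = M/(n_e·A·√(4πDt)), where n_e·A is the pore area the mass is dissolved in.
√(4πDt) = √(4π × 0.471 × 18.9) = 10.58 m, so C_max = 12.0/(0.33 × 17.3 × 10.58) = 0.199 kg/m³.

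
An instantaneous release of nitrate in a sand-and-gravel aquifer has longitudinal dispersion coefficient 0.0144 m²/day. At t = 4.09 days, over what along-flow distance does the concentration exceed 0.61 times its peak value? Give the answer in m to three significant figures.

0.682 m

The plume is Gaussian with σ = √(2Dt) = √(2 × 0.0144 × 4.09) = 0.3432 m.
C/C_peak = exp(−Δx²/(2σ²)) = 0.61 ⇒ Δx = σ·√(−2 ln 0.61) = 0.3432 × 0.9943 = 0.3412 m.
Width = 2Δx = 0.682 m.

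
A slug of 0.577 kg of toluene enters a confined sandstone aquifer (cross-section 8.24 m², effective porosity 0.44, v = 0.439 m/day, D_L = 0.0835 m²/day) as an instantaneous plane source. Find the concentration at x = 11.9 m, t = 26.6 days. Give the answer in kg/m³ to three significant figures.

0.0300 kg/m³

For an instantaneous plane source, C(x,t) = M/(n_e·A·√(4πDt)) · exp(−(x−vt)²/(4Dt)), with n_e·A the pore (flow) area.
Plume center vt = 0.439 × 26.6 = 11.6774 m, so the well at 11.9 m is 0.2226 m downgradient of the peak.
√(4πDt) = 5.283 m, giving peak height M/(n_e·A·√(4πDt)) = 0.577/(0.44 × 8.24 × 5.283) = 0.03012 kg/m³.
(x−vt)²/(4Dt) = (0.2226)²/(4 × 0.0835 × 26.6) = 0.005577; exp(−0.005577) = 0.9944.
C = 0.03012 × 0.9944 = 0.0300 kg/m³.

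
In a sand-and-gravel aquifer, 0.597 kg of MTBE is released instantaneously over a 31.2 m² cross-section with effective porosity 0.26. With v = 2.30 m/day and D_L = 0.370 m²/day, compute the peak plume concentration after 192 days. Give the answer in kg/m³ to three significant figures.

The peak of an instantaneous 1D plume sits at x = vt; there the Gaussian factor is 1 and C_max = M/(n_e·A·√(4πDt)), where n_e·A is the pore area the mass is dissolved in.
√(4πDt) = √(4π × 0.370 × 192) = 29.88 m, so C_max = 0.597/(0.26 × 31.2 × 29.88) = 0.00246 kg/m³.

0.00246 kg/m³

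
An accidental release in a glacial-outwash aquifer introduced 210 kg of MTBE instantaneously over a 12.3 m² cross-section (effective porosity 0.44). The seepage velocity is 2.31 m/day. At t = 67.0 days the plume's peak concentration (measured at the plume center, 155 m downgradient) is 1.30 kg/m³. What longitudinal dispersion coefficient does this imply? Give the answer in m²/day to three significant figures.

1.06 m²/day

At the plume center C_max = M/(n_e·A·√(4πDt)), so D = M²/(4πt·(n_e·A·C_max)²).
n_e·A·C_max = 0.44 × 12.3 × 1.30 = 7.036 kg/m.
D = 210²/(4π × 67.0 × 7.036²) = 1.06 m²/day.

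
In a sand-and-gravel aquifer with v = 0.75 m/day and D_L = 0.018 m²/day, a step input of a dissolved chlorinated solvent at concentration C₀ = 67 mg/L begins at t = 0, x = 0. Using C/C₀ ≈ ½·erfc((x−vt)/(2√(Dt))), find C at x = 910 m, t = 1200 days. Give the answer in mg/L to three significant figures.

4.29 mg/L

For a continuous step input, C/C₀ ≈ ½·erfc((x−vt)/(2√(Dt))).
vt = 0.75 × 1200 = 900 m and 2√(Dt) = 2√(0.018 × 1200) = 9.295 m.
Argument (x−vt)/(2√(Dt)) = (910 − 900)/9.295 = 1.076; ½·erfc(1.076) = 0.06404.
C = 67 × 0.06404 = 4.29 mg/L.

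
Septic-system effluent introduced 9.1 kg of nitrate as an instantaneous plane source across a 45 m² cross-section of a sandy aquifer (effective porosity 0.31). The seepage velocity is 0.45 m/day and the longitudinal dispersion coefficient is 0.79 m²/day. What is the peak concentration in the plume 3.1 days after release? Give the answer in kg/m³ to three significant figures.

0.118 kg/m³

The peak of an instantaneous 1D plume sits at x = vt; there the Gaussian factor is 1 and C_max = M/(n_e·A·√(4πDt)), where n_e·A is the pore area the mass is dissolved in.
√(4πDt) = √(4π × 0.79 × 3.1) = 5.548 m, so C_max = 9.1/(0.31 × 45 × 5.548) = 0.118 kg/m³.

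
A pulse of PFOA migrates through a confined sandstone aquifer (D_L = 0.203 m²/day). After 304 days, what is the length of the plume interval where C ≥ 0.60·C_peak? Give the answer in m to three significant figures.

22.5 m

The plume is Gaussian with σ = √(2Dt) = √(2 × 0.203 × 304) = 11.11 m.
C/C_peak = exp(−Δx²/(2σ²)) = 0.60 ⇒ Δx = σ·√(−2 ln 0.60) = 11.11 × 1.011 = 11.23 m.
Width = 2Δx = 22.5 m.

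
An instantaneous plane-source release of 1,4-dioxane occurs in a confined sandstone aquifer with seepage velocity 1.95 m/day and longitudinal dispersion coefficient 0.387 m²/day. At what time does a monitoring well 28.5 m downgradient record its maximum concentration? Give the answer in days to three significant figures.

14.5 days

For the 1D instantaneous-source solution, setting ∂C/∂t = 0 at fixed x gives v²t² + 2Dt − x² = 0, so t = (√(D² + v²x²) − D)/v².
√(D² + v²x²) = √(0.387² + 1.95² × 28.5²) = 55.58; v² = 3.8025.
t = (55.58 − 0.387)/3.8025 = 14.5 days (vs. the pure-advection estimate x/v = 14.6 d).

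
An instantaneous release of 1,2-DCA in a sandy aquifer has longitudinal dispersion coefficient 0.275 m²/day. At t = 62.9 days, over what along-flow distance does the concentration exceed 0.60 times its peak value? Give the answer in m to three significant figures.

11.9 m

The plume is Gaussian with σ = √(2Dt) = √(2 × 0.275 × 62.9) = 5.882 m.
C/C_peak = exp(−Δx²/(2σ²)) = 0.60 ⇒ Δx = σ·√(−2 ln 0.60) = 5.882 × 1.011 = 5.947 m.
Width = 2Δx = 11.9 m.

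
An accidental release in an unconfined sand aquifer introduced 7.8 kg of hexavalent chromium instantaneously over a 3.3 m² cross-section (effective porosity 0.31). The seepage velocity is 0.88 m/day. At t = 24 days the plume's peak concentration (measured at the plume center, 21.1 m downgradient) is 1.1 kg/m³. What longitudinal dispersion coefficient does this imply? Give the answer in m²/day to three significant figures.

At the plume center C_max = M/(n_e·A·√(4πDt)), so D = M²/(4πt·(n_e·A·C_max)²).
n_e·A·C_max = 0.31 × 3.3 × 1.1 = 1.125 kg/m.
D = 7.8²/(4π × 24 × 1.125²) = 0.159 m²/day.

0.159 m²/day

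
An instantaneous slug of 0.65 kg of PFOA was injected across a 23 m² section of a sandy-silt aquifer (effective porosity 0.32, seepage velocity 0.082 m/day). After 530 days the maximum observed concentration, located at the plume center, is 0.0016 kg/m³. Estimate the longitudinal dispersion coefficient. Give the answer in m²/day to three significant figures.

At the plume center C_max = M/(n_e·A·√(4πDt)), so D = M²/(4πt·(n_e·A·C_max)²).
n_e·A·C_max = 0.32 × 23 × 0.0016 = 0.01178 kg/m.
D = 0.65²/(4π × 530 × 0.01178²) = 0.457 m²/day.

0.457 m²/day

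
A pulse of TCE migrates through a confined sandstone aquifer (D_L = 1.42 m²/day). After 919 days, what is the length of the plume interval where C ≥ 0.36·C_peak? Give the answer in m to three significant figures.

146 m

The plume is Gaussian with σ = √(2Dt) = √(2 × 1.42 × 919) = 51.09 m.
C/C_peak = exp(−Δx²/(2σ²)) = 0.36 ⇒ Δx = σ·√(−2 ln 0.36) = 51.09 × 1.429 = 73.01 m.
Width = 2Δx = 146 m.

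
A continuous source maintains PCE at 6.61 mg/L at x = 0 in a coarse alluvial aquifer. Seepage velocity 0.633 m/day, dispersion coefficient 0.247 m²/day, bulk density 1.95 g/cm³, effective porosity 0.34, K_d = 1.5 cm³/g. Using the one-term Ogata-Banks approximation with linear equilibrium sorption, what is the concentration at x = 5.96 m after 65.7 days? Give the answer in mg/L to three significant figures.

1.24 mg/L

Retardation factor R = 1 + ρ_b·K_d/n = 1 + 1.95 × 1.5/0.34 = 9.603.
Sorption retards both mechanisms: v_R = v/R = 0.06592 m/day, D_R = D/R = 0.02572 m²/day.
v_R·t = 0.06592 × 65.7 = 4.330944 m; 2√(D_R t) = 2.600 m; argument = (5.96 − 4.330944)/2.600 = 0.6266.
C = C₀ × ½·erfc(0.6266) = 6.61 × 0.1878 = 1.24 mg/L.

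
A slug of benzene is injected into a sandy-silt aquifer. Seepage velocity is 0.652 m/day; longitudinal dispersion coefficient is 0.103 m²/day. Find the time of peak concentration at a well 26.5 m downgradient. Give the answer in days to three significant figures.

For the 1D instantaneous-source solution, setting ∂C/∂t = 0 at fixed x gives v²t² + 2Dt − x² = 0, so t = (√(D² + v²x²) − D)/v².
√(D² + v²x²) = √(0.103² + 0.652² × 26.5²) = 17.28; v² = 0.425104.
t = (17.28 − 0.103)/0.425104 = 40.4 days (vs. the pure-advection estimate x/v = 40.6 d).

40.4 days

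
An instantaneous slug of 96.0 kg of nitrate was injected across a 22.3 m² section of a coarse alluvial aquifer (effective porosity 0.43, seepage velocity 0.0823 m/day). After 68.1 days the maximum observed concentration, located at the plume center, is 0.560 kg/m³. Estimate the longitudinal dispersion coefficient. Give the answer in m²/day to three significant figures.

0.373 m²/day

At the plume center C_max = M/(n_e·A·√(4πDt)), so D = M²/(4πt·(n_e·A·C_max)²).
n_e·A·C_max = 0.43 × 22.3 × 0.560 = 5.370 kg/m.
D = 96.0²/(4π × 68.1 × 5.370²) = 0.373 m²/day.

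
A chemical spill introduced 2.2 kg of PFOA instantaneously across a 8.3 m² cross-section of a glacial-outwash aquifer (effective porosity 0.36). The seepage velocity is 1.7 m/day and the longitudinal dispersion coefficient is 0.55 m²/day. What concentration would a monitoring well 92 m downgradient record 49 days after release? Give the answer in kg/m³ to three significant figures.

0.0198 kg/m³

For an instantaneous plane source, C(x,t) = M/(n_e·A·√(4πDt)) · exp(−(x−vt)²/(4Dt)), with n_e·A the pore (flow) area.
Plume center vt = 1.7 × 49 = 83.3 m, so the well at 92 m is 8.7 m downgradient of the peak.
√(4πDt) = 18.40 m, giving peak height M/(n_e·A·√(4πDt)) = 2.2/(0.36 × 8.3 × 18.40) = 0.04002 kg/m³.
(x−vt)²/(4Dt) = (8.7)²/(4 × 0.55 × 49) = 0.7021; exp(−0.7021) = 0.4955.
C = 0.04002 × 0.4955 = 0.0198 kg/m³.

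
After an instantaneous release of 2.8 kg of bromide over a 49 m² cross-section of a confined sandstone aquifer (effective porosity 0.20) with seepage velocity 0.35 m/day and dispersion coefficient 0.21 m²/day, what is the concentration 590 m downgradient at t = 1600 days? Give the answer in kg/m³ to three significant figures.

0.00225 kg/m³

For an instantaneous plane source, C(x,t) = M/(n_e·A·√(4πDt)) · exp(−(x−vt)²/(4Dt)), with n_e·A the pore (flow) area.
Plume center vt = 0.35 × 1600 = 560 m, so the well at 590 m is 30 m downgradient of the peak.
√(4πDt) = 64.98 m, giving peak height M/(n_e·A·√(4πDt)) = 2.8/(0.20 × 49 × 64.98) = 0.004397 kg/m³.
(x−vt)²/(4Dt) = (30)²/(4 × 0.21 × 1600) = 0.6696; exp(−0.6696) = 0.5119.
C = 0.004397 × 0.5119 = 0.00225 kg/m³.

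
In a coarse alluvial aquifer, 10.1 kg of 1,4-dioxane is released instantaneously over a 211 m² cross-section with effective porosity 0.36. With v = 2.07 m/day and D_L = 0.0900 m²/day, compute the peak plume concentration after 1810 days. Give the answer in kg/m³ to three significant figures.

The peak of an instantaneous 1D plume sits at x = vt; there the Gaussian factor is 1 and C_max = M/(n_e·A·√(4πDt)), where n_e·A is the pore area the mass is dissolved in.
√(4πDt) = √(4π × 0.0900 × 1810) = 45.24 m, so C_max = 10.1/(0.36 × 211 × 45.24) = 0.00294 kg/m³.

0.00294 kg/m³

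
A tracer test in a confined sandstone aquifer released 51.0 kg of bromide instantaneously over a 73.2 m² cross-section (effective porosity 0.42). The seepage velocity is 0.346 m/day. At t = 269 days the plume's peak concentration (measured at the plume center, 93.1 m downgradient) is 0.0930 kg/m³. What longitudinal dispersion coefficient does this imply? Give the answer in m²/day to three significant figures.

0.0941 m²/day

At the plume center C_max = M/(n_e·A·√(4πDt)), so D = M²/(4πt·(n_e·A·C_max)²).
n_e·A·C_max = 0.42 × 73.2 × 0.0930 = 2.859 kg/m.
D = 51.0²/(4π × 269 × 2.859²) = 0.0941 m²/day.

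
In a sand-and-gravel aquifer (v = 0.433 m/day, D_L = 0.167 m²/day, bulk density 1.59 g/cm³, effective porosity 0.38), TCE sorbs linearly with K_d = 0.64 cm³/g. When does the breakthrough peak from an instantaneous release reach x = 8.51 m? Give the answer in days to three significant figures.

69.1 days

Retardation factor R = 1 + ρ_b·K_d/n = 1 + 1.59 × 0.64/0.38 = 3.678.
Sorption retards both mechanisms: v_R = v/R = 0.1177 m/day, D_R = D/R = 0.04541 m²/day.
Peak time from v_R²t² + 2D_R t − x² = 0: t = (√(D_R² + v_R²x²) − D_R)/v_R².
√(D_R² + v_R²x²) = √(0.04541² + 0.1177² × 8.51²) = 1.003; v_R² = 0.01385.
t = (1.003 − 0.04541)/0.01385 = 69.1 days.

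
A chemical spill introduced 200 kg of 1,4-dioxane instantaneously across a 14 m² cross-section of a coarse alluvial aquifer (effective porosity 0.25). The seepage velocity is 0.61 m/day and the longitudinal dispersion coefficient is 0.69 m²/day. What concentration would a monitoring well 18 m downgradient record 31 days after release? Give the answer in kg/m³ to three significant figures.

3.45 kg/m³

For an instantaneous plane source, C(x,t) = M/(n_e·A·√(4πDt)) · exp(−(x−vt)²/(4Dt)), with n_e·A the pore (flow) area.
Plume center vt = 0.61 × 31 = 18.91 m, so the well at 18 m is 0.91 m upgradient of the peak.
√(4πDt) = 16.39 m, giving peak height M/(n_e·A·√(4πDt)) = 200/(0.25 × 14 × 16.39) = 3.486 kg/m³.
(x−vt)²/(4Dt) = (-0.91)²/(4 × 0.69 × 31) = 0.009679; exp(−0.009679) = 0.9904.
C = 3.486 × 0.9904 = 3.45 kg/m³.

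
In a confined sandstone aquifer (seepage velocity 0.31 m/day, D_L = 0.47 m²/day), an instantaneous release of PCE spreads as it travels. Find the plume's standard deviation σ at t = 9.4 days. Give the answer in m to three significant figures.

Dispersive spreading gives a Gaussian with σ² = 2Dt; advection only shifts the center.
σ = √(2 × 0.47 × 9.4) = 2.97 m.

2.97 m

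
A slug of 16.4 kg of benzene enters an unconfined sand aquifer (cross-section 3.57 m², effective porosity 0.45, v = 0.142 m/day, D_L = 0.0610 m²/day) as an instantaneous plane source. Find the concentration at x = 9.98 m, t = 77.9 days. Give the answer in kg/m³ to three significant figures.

For an instantaneous plane source, C(x,t) = M/(n_e·A·√(4πDt)) · exp(−(x−vt)²/(4Dt)), with n_e·A the pore (flow) area.
Plume center vt = 0.142 × 77.9 = 11.0618 m, so the well at 9.98 m is 1.0818 m upgradient of the peak.
√(4πDt) = 7.727 m, giving peak height M/(n_e·A·√(4πDt)) = 16.4/(0.45 × 3.57 × 7.727) = 1.321 kg/m³.
(x−vt)²/(4Dt) = (-1.0818)²/(4 × 0.0610 × 77.9) = 0.06157; exp(−0.06157) = 0.9403.
C = 1.321 × 0.9403 = 1.24 kg/m³.

1.24 kg/m³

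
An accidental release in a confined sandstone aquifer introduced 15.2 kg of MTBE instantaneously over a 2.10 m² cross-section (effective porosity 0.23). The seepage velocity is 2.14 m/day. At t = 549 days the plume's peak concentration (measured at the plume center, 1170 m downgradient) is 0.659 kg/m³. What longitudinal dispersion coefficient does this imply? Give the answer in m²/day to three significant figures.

At the plume center C_max = M/(n_e·A·√(4πDt)), so D = M²/(4πt·(n_e·A·C_max)²).
n_e·A·C_max = 0.23 × 2.10 × 0.659 = 0.3183 kg/m.
D = 15.2²/(4π × 549 × 0.3183²) = 0.331 m²/day.

0.331 m²/day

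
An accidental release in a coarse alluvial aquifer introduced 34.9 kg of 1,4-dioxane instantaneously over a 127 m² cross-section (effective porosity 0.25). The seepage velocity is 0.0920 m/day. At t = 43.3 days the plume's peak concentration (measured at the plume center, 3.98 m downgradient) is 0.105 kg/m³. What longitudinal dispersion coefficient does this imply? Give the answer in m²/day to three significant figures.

0.201 m²/day

At the plume center C_max = M/(n_e·A·√(4πDt)), so D = M²/(4πt·(n_e·A·C_max)²).
n_e·A·C_max = 0.25 × 127 × 0.105 = 3.334 kg/m.
D = 34.9²/(4π × 43.3 × 3.334²) = 0.201 m²/day.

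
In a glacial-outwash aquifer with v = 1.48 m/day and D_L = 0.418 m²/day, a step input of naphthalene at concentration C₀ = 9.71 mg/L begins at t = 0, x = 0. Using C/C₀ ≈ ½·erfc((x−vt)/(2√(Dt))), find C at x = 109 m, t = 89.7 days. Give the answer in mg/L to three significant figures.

9.68 mg/L

For a continuous step input, C/C₀ ≈ ½·erfc((x−vt)/(2√(Dt))).
vt = 1.48 × 89.7 = 132.756 m and 2√(Dt) = 2√(0.418 × 89.7) = 12.25 m.
Argument (x−vt)/(2√(Dt)) = (109 − 132.756)/12.25 = -1.939; ½·erfc(-1.939) = 0.9969.
C = 9.71 × 0.9969 = 9.68 mg/L.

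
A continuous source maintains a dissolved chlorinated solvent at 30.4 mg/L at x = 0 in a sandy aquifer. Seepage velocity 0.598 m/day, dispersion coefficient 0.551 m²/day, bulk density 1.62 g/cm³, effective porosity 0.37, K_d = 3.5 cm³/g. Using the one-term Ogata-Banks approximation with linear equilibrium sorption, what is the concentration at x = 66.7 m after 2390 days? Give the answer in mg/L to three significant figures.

Retardation factor R = 1 + ρ_b·K_d/n = 1 + 1.62 × 3.5/0.37 = 16.32.
Sorption retards both mechanisms: v_R = v/R = 0.03664 m/day, D_R = D/R = 0.03376 m²/day.
v_R·t = 0.03664 × 2390 = 87.5696 m; 2√(D_R t) = 17.97 m; argument = (66.7 − 87.5696)/17.97 = -1.161.
C = C₀ × ½·erfc(-1.161) = 30.4 × 0.9497 = 28.9 mg/L.

28.9 mg/L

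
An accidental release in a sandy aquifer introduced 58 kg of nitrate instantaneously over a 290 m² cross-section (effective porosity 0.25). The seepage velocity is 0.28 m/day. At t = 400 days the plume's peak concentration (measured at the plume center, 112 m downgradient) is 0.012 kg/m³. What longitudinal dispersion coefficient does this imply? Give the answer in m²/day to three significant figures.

0.884 m²/day

At the plume center C_max = M/(n_e·A·√(4πDt)), so D = M²/(4πt·(n_e·A·C_max)²).
n_e·A·C_max = 0.25 × 290 × 0.012 = 0.8700 kg/m.
D = 58²/(4π × 400 × 0.8700²) = 0.884 m²/day.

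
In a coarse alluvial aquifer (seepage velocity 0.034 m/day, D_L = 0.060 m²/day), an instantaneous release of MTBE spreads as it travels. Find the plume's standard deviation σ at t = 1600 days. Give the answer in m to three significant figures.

Dispersive spreading gives a Gaussian with σ² = 2Dt; advection only shifts the center.
σ = √(2 × 0.060 × 1600) = 13.9 m.

13.9 m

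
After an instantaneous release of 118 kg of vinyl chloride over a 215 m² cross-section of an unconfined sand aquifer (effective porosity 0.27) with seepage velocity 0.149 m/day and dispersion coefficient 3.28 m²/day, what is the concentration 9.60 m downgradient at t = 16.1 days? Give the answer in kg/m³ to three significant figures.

0.0617 kg/m³

For an instantaneous plane source, C(x,t) = M/(n_e·A·√(4πDt)) · exp(−(x−vt)²/(4Dt)), with n_e·A the pore (flow) area.
Plume center vt = 0.149 × 16.1 = 2.3989 m, so the well at 9.60 m is 7.2011 m downgradient of the peak.
√(4πDt) = 25.76 m, giving peak height M/(n_e·A·√(4πDt)) = 118/(0.27 × 215 × 25.76) = 0.07891 kg/m³.
(x−vt)²/(4Dt) = (7.2011)²/(4 × 3.28 × 16.1) = 0.2455; exp(−0.2455) = 0.7823.
C = 0.07891 × 0.7823 = 0.0617 kg/m³.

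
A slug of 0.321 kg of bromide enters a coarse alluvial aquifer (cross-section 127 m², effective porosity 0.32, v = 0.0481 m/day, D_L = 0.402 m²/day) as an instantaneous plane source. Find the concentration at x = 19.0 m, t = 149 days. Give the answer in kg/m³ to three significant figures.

For an instantaneous plane source, C(x,t) = M/(n_e·A·√(4πDt)) · exp(−(x−vt)²/(4Dt)), with n_e·A the pore (flow) area.
Plume center vt = 0.0481 × 149 = 7.1669 m, so the well at 19.0 m is 11.8331 m downgradient of the peak.
√(4πDt) = 27.44 m, giving peak height M/(n_e·A·√(4πDt)) = 0.321/(0.32 × 127 × 27.44) = 0.0002879 kg/m³.
(x−vt)²/(4Dt) = (11.8331)²/(4 × 0.402 × 149) = 0.5844; exp(−0.5844) = 0.5574.
C = 0.0002879 × 0.5574 = 0.000160 kg/m³.

0.000160 kg/m³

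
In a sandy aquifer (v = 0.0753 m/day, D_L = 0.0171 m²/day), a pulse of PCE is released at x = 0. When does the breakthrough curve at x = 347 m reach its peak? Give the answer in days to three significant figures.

4610 days

For the 1D instantaneous-source solution, setting ∂C/∂t = 0 at fixed x gives v²t² + 2Dt − x² = 0, so t = (√(D² + v²x²) − D)/v².
√(D² + v²x²) = √(0.0171² + 0.0753² × 347²) = 26.13; v² = 0.00567009.
t = (26.13 − 0.0171)/0.00567009 = 4610 days (vs. the pure-advection estimate x/v = 4610 d).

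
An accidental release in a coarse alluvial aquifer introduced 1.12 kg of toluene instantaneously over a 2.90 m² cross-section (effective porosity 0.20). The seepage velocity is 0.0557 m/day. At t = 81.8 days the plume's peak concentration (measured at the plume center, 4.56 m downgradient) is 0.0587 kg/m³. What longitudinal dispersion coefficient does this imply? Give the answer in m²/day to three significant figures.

At the plume center C_max = M/(n_e·A·√(4πDt)), so D = M²/(4πt·(n_e·A·C_max)²).
n_e·A·C_max = 0.20 × 2.90 × 0.0587 = 0.03405 kg/m.
D = 1.12²/(4π × 81.8 × 0.03405²) = 1.05 m²/day.

1.05 m²/day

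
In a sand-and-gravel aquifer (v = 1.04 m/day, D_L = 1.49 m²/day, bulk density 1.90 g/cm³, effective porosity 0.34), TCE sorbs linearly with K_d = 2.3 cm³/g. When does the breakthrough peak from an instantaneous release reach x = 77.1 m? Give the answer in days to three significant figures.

1010 days

Retardation factor R = 1 + ρ_b·K_d/n = 1 + 1.90 × 2.3/0.34 = 13.85.
Sorption retards both mechanisms: v_R = v/R = 0.07509 m/day, D_R = D/R = 0.1076 m²/day.
Peak time from v_R²t² + 2D_R t − x² = 0: t = (√(D_R² + v_R²x²) − D_R)/v_R².
√(D_R² + v_R²x²) = √(0.1076² + 0.07509² × 77.1²) = 5.790; v_R² = 0.005639.
t = (5.790 − 0.1076)/0.005639 = 1010 days.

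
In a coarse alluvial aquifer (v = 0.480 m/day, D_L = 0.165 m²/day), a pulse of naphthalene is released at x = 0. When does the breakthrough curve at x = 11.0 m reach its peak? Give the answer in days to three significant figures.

For the 1D instantaneous-source solution, setting ∂C/∂t = 0 at fixed x gives v²t² + 2Dt − x² = 0, so t = (√(D² + v²x²) − D)/v².
√(D² + v²x²) = √(0.165² + 0.480² × 11.0²) = 5.283; v² = 0.2304.
t = (5.283 − 0.165)/0.2304 = 22.2 days (vs. the pure-advection estimate x/v = 22.9 d).

22.2 days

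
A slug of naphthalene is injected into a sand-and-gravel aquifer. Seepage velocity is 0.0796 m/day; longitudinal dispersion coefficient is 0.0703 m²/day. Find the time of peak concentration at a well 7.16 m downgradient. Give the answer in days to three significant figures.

79.5 days

For the 1D instantaneous-source solution, setting ∂C/∂t = 0 at fixed x gives v²t² + 2Dt − x² = 0, so t = (√(D² + v²x²) − D)/v².
√(D² + v²x²) = √(0.0703² + 0.0796² × 7.16²) = 0.5743; v² = 0.00633616.
t = (0.5743 − 0.0703)/0.00633616 = 79.5 days (vs. the pure-advection estimate x/v = 89.9 d).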